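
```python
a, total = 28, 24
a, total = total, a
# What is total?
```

Trace:
`a, total = 28, 24` → a = 28; total = 24
`a, total = total, a` → a = 24; total = 28
So total = 28

Answer: 28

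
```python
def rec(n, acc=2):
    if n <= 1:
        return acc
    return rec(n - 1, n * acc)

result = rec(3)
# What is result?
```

Accumulator trace (n, acc): (3, 2) -> (2, 6) -> (1, 12) -> return 12

Answer: 12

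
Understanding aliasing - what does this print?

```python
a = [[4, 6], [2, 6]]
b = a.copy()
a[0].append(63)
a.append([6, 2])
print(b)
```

Key concept: shallow copy with nested lists.
Step by step:
`a = [[4, 6], [2, 6]]` → a = [[4, 6], [2, 6]]
`b = a.copy()` → b = [[4, 6], [2, 6]]
`a[0].append(63)` → a = [[4, 6, 63], [2, 6]]; b = [[4, 6, 63], [2, 6]]
`a.append([6, 2])` → a = [[4, 6, 63], [2, 6], [6, 2]]
`print(b)` → prints [[4, 6, 63], [2, 6]]

Answer: [[4, 6, 63], [2, 6]]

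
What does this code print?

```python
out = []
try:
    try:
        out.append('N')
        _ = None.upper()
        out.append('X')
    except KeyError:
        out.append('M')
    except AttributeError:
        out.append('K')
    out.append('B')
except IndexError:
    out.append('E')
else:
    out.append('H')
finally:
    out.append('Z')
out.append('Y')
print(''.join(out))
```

Execution trace: 'N' (inner try body) → 'K' (inner except AttributeError) → 'B' (try body, no exception) → 'H' (else) → 'Z' (finally) → 'Y' (after the try/except). Output: NKBHZY

Answer: NKBHZY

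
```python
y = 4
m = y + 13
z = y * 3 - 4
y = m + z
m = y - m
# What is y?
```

Trace:
`y = 4` → y = 4
`m = y + 13` → m = 17
`z = y * 3 - 4` → z = 8
`y = m + z` → y = 25
`m = y - m` → m = 8
So y = 25

Answer: 25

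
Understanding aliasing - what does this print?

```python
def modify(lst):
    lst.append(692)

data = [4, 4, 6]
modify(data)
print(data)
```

Key concept: function modifies passed list.
Step by step:
`data = [4, 4, 6]` → data = [4, 4, 6]
`modify(data)` → data = [4, 4, 6, 692]
`print(data)` → prints [4, 4, 6, 692]

Answer: [4, 4, 6, 692]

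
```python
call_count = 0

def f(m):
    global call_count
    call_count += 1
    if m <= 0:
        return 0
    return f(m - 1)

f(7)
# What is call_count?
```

Linear recursion stepping by 1: 8 calls from m=7 down to ≤0.

Answer: 8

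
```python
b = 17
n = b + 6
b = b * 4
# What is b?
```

Trace:
`b = 17` → b = 17
`n = b + 6` → n = 23
`b = b * 4` → b = 68
So b = 68

Answer: 68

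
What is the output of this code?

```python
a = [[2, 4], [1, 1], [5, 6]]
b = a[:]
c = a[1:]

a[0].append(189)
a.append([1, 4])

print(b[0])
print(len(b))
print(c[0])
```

Key concept: slice with nested mutation.
Step by step:
`a = [[2, 4], [1, 1], [5, 6]]` → a = [[2, 4], [1, 1], [5, 6]]
`b = a[:]` → b = [[2, 4], [1, 1], [5, 6]]
`c = a[1:]` → c = [[1, 1], [5, 6]]
`a[0].append(189)` → a = [[2, 4, 189], [1, 1], [5, 6]]; b = [[2, 4, 189], [1, 1], [5, 6]]
`a.append([1, 4])` → a = [[2, 4, 189], [1, 1], [5, 6], [1, 4]]
`print(b[0])` → prints [2, 4, 189]
`print(len(b))` → prints 3
`print(c[0])` → prints [1, 1]

Answer:
[2, 4, 189]
3
[1, 1]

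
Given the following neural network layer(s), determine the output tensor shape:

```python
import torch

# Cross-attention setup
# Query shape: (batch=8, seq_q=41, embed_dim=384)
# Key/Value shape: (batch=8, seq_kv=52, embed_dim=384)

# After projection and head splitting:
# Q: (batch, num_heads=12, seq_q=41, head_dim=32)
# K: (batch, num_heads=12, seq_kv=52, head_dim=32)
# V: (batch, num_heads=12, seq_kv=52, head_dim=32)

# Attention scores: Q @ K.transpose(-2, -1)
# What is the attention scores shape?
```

Input: (8, 41, 384) -> Output: (8, 12, 41, 52)

Answer: (8, 12, 41, 52)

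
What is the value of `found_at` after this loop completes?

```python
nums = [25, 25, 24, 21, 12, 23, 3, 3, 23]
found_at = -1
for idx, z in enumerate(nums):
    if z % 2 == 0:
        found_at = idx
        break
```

First even number index in [25, 25, 24, 21, 12, 23, 3, 3, 23]
`found_at` takes the values: -1 → 2

Answer: 2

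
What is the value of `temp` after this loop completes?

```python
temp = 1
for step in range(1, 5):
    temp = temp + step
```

Start at 1, add 1 through 4
`temp` takes the values: 1 → 2 → 4 → 7 → 11

Answer: 11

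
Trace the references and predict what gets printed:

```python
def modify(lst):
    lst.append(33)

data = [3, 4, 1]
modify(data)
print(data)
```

Key concept: function modifies passed list.
Step by step:
`data = [3, 4, 1]` → data = [3, 4, 1]
`modify(data)` → data = [3, 4, 1, 33]
`print(data)` → prints [3, 4, 1, 33]

Answer: [3, 4, 1, 33]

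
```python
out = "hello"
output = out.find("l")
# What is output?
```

Trace:
`out = "hello"` → out = 'hello'
`output = out.find("l")` → output = 2
So output = 2

Answer: 2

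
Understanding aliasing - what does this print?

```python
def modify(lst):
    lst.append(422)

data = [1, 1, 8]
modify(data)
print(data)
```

Key concept: function modifies passed list.
Step by step:
`data = [1, 1, 8]` → data = [1, 1, 8]
`modify(data)` → data = [1, 1, 8, 422]
`print(data)` → prints [1, 1, 8, 422]

Answer: [1, 1, 8, 422]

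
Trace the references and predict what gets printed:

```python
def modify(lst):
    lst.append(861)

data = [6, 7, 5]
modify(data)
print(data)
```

Key concept: function modifies passed list.
Step by step:
`data = [6, 7, 5]` → data = [6, 7, 5]
`modify(data)` → data = [6, 7, 5, 861]
`print(data)` → prints [6, 7, 5, 861]

Answer: [6, 7, 5, 861]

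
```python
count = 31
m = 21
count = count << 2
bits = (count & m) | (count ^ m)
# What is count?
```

Trace:
`count = 31` → count = 31
`m = 21` → m = 21
`count = count << 2` → count = 124
`bits = (count & m) | (count ^ m)` → bits = 125
So count = 124

Answer: 124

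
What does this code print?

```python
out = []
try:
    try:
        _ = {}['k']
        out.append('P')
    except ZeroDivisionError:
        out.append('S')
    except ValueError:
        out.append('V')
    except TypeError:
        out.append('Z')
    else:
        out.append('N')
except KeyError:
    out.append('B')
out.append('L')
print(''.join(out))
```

Execution trace: 'B' (outer except KeyError) → 'L' (after the try/except). Output: BL

Answer: BL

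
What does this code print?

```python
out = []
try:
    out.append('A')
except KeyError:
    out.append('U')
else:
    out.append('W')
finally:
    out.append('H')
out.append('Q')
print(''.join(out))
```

Execution trace: 'A' (try body, no exception) → 'W' (else) → 'H' (finally) → 'Q' (after the try/except). Output: AWHQ

Answer: AWHQ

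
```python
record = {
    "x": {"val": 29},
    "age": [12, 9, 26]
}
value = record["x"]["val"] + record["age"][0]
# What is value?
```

Trace:
`record = { ...` → record = {'x': {'val': 29}, 'age': [12, 9, 26]}
`value = record["x"]["val"] + record["age"][0]` → value = 41
So value = 41

Answer: 41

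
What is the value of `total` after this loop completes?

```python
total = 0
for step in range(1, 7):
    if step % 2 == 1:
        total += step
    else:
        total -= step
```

Add odd, subtract even
`total` takes the values: 0 → 1 → -1 → 2 → -2 → 3 → -3

Answer: -3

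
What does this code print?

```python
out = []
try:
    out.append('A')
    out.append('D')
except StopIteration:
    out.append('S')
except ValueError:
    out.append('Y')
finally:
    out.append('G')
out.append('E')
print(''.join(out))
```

Execution trace: 'A' (try body) → 'D' (try body, no exception) → 'G' (finally) → 'E' (after the try/except). Output: ADGE

Answer: ADGE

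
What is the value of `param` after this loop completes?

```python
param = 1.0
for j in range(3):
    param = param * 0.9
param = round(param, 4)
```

Exponential decay: 1.0 * 0.9^3
`param` takes the values: 1.0 → 0.9 → 0.81 → 0.729

Answer: 0.729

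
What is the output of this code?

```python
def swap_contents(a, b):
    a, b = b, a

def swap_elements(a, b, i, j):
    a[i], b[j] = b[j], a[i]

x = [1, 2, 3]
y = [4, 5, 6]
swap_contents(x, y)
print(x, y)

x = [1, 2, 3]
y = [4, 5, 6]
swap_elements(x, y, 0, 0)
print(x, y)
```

Key concept: parameter rebinding vs mutation.
Step by step:
`x = [1, 2, 3]` → x = [1, 2, 3]
`y = [4, 5, 6]` → y = [4, 5, 6]
`swap_contents(x, y)` → no visible change to tracked variables
`print(x, y)` → prints [1, 2, 3] [4, 5, 6]
`x = [1, 2, 3]` → x = [1, 2, 3]
`y = [4, 5, 6]` → y = [4, 5, 6]
`swap_elements(x, y, 0, 0)` → x = [4, 2, 3]; y = [1, 5, 6]
`print(x, y)` → prints [4, 2, 3] [1, 5, 6]

Answer:
[1, 2, 3] [4, 5, 6]
[4, 2, 3] [1, 5, 6]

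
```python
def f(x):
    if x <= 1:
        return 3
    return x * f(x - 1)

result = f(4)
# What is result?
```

f(4) = 4 * 3 * 2 * 3 = 72

Answer: 72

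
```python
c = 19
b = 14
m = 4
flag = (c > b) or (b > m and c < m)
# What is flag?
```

Trace:
`c = 19` → c = 19
`b = 14` → b = 14
`m = 4` → m = 4
`flag = (c > b) or (b > m and c < m)` → flag = True
So flag = True

Answer: True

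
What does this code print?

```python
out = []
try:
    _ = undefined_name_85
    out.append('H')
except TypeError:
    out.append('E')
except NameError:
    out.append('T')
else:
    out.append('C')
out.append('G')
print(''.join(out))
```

Execution trace: 'T' (except NameError) → 'G' (after the try/except). Output: TG

Answer: TG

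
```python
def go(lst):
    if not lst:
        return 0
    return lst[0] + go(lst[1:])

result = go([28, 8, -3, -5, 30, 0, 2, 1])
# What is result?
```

28 + 8 + (-3) + (-5) + 30 + 0 + 2 + 1 + 0 = 61

Answer: 61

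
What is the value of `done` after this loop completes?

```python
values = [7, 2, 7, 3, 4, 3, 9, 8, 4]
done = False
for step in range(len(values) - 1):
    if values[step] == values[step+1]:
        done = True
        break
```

Check consecutive duplicates in [7, 2, 7, 3, 4, 3, 9, 8, 4]
`done` takes the values: False

Answer: False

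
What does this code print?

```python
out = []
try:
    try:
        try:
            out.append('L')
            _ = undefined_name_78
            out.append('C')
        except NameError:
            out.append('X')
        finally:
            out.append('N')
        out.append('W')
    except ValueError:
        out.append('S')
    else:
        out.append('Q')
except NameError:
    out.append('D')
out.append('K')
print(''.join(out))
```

Execution trace: 'L' (inner try body) → 'X' (inner except NameError) → 'N' (inner finally) → 'W' (try body, no exception) → 'Q' (else) → 'K' (after the try/except). Output: LXNWQK

Answer: LXNWQK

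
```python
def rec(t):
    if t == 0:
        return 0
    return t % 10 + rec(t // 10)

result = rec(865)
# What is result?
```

Sum of digits of 865: 5 + 6 + 8 = 19

Answer: 19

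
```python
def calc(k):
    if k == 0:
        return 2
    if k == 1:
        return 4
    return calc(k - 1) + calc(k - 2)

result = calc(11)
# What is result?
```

Build up from base cases: calc(0)=2, calc(1)=4, calc(2)=6, calc(3)=10, calc(4)=16, calc(5)=26, calc(6)=42, ..., calc(11)=466

Answer: 466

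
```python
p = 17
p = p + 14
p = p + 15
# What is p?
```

Trace:
`p = 17` → p = 17
`p = p + 14` → p = 31
`p = p + 15` → p = 46
So p = 46

Answer: 46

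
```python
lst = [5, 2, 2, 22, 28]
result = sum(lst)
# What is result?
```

Trace:
`lst = [5, 2, 2, 22, 28]` → lst = [5, 2, 2, 22, 28]
`result = sum(lst)` → result = 59
So result = 59

Answer: 59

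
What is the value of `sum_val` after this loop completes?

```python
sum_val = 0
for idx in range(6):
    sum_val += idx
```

Sum of 0 to 5 = 15
`sum_val` takes the values: 0 → 1 → 3 → 6 → 10 → 15

Answer: 15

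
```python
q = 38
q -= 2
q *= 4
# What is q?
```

Trace:
`q = 38` → q = 38
`q -= 2` → q = 36
`q *= 4` → q = 144
So q = 144

Answer: 144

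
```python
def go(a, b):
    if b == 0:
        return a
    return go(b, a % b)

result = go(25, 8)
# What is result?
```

go(25, 8) -> go(8, 1) -> go(1, 0) -> 1

Answer: 1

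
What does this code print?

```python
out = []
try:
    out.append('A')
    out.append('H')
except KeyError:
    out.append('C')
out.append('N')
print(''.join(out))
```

Execution trace: 'A' (try body) → 'H' (try body, no exception) → 'N' (after the try/except). Output: AHN

Answer: AHN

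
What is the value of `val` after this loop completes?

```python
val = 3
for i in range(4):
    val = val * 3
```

Multiply by 3, 4 times: 3 * 3^4 = 243
`val` takes the values: 3 → 9 → 27 → 81 → 243

Answer: 243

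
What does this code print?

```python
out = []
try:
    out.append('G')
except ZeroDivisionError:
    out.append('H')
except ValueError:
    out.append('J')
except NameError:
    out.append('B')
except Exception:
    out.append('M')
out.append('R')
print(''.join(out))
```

Execution trace: 'G' (try body, no exception) → 'R' (after the try/except). Output: GR

Answer: GR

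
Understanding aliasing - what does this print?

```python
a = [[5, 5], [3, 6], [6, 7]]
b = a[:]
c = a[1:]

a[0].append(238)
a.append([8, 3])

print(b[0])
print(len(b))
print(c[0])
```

Key concept: slice with nested mutation.
Step by step:
`a = [[5, 5], [3, 6], [6, 7]]` → a = [[5, 5], [3, 6], [6, 7]]
`b = a[:]` → b = [[5, 5], [3, 6], [6, 7]]
`c = a[1:]` → c = [[3, 6], [6, 7]]
`a[0].append(238)` → a = [[5, 5, 238], [3, 6], [6, 7]]; b = [[5, 5, 238], [3, 6], [6, 7]]
`a.append([8, 3])` → a = [[5, 5, 238], [3, 6], [6, 7], [8, 3]]
`print(b[0])` → prints [5, 5, 238]
`print(len(b))` → prints 3
`print(c[0])` → prints [3, 6]

Answer:
[5, 5, 238]
3
[3, 6]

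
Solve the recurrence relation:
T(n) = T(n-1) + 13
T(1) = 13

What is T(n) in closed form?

Unrolling: T(n) = T(1) + 13·(n-1) = 13 + 13(n-1) = 13n.

Answer: T(n) = 13n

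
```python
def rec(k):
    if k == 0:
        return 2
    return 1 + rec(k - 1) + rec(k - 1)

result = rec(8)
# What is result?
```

rec(k) = 1 + 2·rec(k-1), rec(0)=2. Closed form: (2+1)·2^8 - 1 = 767.

Answer: 767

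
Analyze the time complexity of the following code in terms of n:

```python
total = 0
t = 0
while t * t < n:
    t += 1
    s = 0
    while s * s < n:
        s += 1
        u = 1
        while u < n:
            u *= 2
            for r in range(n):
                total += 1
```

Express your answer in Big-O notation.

Each loop level contributes: √n × √n × log n × n. Multiplying the contributions gives O(n^2 log n).

Answer: O(n^2 log n)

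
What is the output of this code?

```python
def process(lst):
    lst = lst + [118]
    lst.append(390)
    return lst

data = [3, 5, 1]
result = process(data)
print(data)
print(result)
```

Key concept: rebinding parameter vs mutation.
Step by step:
`data = [3, 5, 1]` → data = [3, 5, 1]
`result = process(data)` → result = [3, 5, 1, 118, 390]
`print(data)` → prints [3, 5, 1]
`print(result)` → prints [3, 5, 1, 118, 390]

Answer:
[3, 5, 1]
[3, 5, 1, 118, 390]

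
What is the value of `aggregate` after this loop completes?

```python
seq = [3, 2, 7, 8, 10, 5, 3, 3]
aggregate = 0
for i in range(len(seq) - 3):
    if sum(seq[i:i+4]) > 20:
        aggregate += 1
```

Count windows with sum > 20
`aggregate` takes the values: 0 → 1 → 2 → 3 → 4

Answer: 4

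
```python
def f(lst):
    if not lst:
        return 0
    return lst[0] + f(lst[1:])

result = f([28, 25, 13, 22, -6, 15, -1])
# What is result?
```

28 + 25 + 13 + 22 + (-6) + 15 + (-1) + 0 = 96

Answer: 96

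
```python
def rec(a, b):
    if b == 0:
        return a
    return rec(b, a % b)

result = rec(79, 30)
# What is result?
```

rec(79, 30) -> rec(30, 19) -> rec(19, 11) -> rec(11, 8) -> rec(8, 3) -> rec(3, 2) -> rec(2, 1) -> rec(1, 0) -> 1

Answer: 1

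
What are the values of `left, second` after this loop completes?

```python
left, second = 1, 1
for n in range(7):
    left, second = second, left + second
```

Fibonacci: after 7 iterations
`left, second` takes the values: (1, 1) → (1, 2) → (2, 3) → (3, 5) → (5, 8) → (8, 13) → (13, 21) → (21, 34)

Answer: 21, 34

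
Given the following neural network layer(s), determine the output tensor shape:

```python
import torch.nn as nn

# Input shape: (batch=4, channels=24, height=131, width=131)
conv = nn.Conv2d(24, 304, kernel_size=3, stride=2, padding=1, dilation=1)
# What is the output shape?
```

Input: (4, 24, 131, 131) -> Output: (4, 304, 66, 66)

Answer: (4, 304, 66, 66)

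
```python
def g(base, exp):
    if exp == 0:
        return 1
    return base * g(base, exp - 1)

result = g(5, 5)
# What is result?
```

g(5, 5) = 5 * 5 * 5 * 5 * 5 = 3125

Answer: 3125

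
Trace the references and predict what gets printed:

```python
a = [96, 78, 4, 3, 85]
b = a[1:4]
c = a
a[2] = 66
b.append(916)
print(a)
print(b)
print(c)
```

Key concept: slice vs alias.
Step by step:
`a = [96, 78, 4, 3, 85]` → a = [96, 78, 4, 3, 85]
`b = a[1:4]` → b = [78, 4, 3]
`c = a` → c = [96, 78, 4, 3, 85] (same object as a)
`a[2] = 66` → a = [96, 78, 66, 3, 85] (same object as c); c = [96, 78, 66, 3, 85] (same object as a)
`b.append(916)` → b = [78, 4, 3, 916]
`print(a)` → prints [96, 78, 66, 3, 85]
`print(b)` → prints [78, 4, 3, 916]
`print(c)` → prints [96, 78, 66, 3, 85]

Answer:
[96, 78, 66, 3, 85]
[78, 4, 3, 916]
[96, 78, 66, 3, 85]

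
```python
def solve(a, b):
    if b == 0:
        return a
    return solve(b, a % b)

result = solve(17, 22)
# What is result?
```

solve(17, 22) -> solve(22, 17) -> solve(17, 5) -> solve(5, 2) -> solve(2, 1) -> solve(1, 0) -> 1

Answer: 1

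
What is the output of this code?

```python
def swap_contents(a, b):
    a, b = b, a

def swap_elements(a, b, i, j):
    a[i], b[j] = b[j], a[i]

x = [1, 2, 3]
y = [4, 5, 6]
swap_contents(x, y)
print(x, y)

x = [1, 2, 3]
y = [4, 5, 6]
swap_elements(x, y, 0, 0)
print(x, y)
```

Key concept: parameter rebinding vs mutation.
Step by step:
`x = [1, 2, 3]` → x = [1, 2, 3]
`y = [4, 5, 6]` → y = [4, 5, 6]
`swap_contents(x, y)` → no visible change to tracked variables
`print(x, y)` → prints [1, 2, 3] [4, 5, 6]
`x = [1, 2, 3]` → x = [1, 2, 3]
`y = [4, 5, 6]` → y = [4, 5, 6]
`swap_elements(x, y, 0, 0)` → x = [4, 2, 3]; y = [1, 5, 6]
`print(x, y)` → prints [4, 2, 3] [1, 5, 6]

Answer:
[1, 2, 3] [4, 5, 6]
[4, 2, 3] [1, 5, 6]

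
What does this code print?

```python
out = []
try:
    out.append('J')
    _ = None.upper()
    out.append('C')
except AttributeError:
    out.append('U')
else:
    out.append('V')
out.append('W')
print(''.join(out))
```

Execution trace: 'J' (try body) → 'U' (except AttributeError) → 'W' (after the try/except). Output: JUW

Answer: JUW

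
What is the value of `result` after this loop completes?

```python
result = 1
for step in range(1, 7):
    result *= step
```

6! = 720
`result` takes the values: 1 → 2 → 6 → 24 → 120 → 720

Answer: 720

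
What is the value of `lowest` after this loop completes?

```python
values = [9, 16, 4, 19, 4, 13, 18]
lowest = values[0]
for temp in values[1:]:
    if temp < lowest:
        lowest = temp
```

Minimum of [9, 16, 4, 19, 4, 13, 18]
`lowest` takes the values: 9 → 4

Answer: 4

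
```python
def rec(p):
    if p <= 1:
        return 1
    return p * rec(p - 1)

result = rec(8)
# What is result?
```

rec(8) = 8 * 7 * 6 * 5 * 4 * 3 * 2 * 1 = 40320

Answer: 40320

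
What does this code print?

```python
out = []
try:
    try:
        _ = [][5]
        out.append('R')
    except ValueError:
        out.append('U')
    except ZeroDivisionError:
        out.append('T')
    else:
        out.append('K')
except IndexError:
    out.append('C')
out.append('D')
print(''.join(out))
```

Execution trace: 'C' (outer except IndexError) → 'D' (after the try/except). Output: CD

Answer: CD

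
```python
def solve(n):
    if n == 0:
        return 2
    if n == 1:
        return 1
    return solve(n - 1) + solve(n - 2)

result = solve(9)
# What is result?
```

Build up from base cases: solve(0)=2, solve(1)=1, solve(2)=3, solve(3)=4, solve(4)=7, solve(5)=11, solve(6)=18, ..., solve(9)=76

Answer: 76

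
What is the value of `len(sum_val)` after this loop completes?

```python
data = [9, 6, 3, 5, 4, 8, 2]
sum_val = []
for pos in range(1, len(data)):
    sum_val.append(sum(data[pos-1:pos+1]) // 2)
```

Number of 2-element averages
`sum_val` takes the values: [] → [7] → [7, 4] → [7, 4, 4] → [7, 4, 4, 4] → [7, 4, 4, 4, 6] → [7, 4, 4, 4, 6, 5]
So `len(sum_val)` = 6

Answer: 6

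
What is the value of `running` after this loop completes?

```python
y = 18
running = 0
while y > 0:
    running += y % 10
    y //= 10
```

Sum digits of 18
`running` takes the values: 0 → 8 → 9

Answer: 9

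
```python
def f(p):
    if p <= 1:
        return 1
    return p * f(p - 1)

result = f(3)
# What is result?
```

f(3) = 3 * 2 * 1 = 6

Answer: 6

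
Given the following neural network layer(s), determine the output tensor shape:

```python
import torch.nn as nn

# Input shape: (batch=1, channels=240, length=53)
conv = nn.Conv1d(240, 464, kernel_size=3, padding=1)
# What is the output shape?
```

Input: (1, 240, 53) -> Output: (1, 464, 53)

Answer: (1, 464, 53)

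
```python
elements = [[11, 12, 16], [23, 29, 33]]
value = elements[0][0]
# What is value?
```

Trace:
`elements = [[11, 12, 16], [23, 29, 33]]` → elements = [[11, 12, 16], [23, 29, 33]]
`value = elements[0][0]` → value = 11
So value = 11

Answer: 11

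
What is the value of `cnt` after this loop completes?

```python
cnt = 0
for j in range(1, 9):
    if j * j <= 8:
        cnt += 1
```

Count numbers where j² ≤ 8
`cnt` takes the values: 0 → 1 → 2

Answer: 2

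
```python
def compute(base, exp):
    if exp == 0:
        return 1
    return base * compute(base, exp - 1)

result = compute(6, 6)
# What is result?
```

compute(6, 6) = 6 * 6 * 6 * 6 * 6 * 6 = 46656

Answer: 46656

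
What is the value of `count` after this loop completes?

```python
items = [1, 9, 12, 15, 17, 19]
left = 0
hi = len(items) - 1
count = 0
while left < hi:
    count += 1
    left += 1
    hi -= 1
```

Iterations until pointers meet (list length 6)
`count` takes the values: 0 → 1 → 2 → 3

Answer: 3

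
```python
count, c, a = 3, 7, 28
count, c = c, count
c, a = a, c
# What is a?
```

Trace:
`count, c, a = 3, 7, 28` → count = 3; c = 7; a = 28
`count, c = c, count` → count = 7; c = 3
`c, a = a, c` → c = 28; a = 3
So a = 3

Answer: 3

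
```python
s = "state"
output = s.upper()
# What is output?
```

Trace:
`s = "state"` → s = 'state'
`output = s.upper()` → output = 'STATE'
So output = 'STATE'

Answer: 'STATE'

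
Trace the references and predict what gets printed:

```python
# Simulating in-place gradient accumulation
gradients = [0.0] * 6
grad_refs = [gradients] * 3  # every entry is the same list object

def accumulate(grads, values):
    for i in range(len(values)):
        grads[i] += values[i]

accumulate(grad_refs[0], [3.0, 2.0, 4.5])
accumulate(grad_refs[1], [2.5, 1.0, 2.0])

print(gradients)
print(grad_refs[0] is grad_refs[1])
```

Key concept: gradient accumulation aliasing.
Step by step:
`gradients = [0.0] * 6` → gradients = [0.0, 0.0, 0.0, 0.0, 0.0, 0.0]
`grad_refs = [gradients] * 3` → grad_refs = [[0.0, 0.0, 0.0, 0.0, 0.0, 0.0], [0.0, 0.0, 0.0, 0.0, 0.0, 0.0], [0.0, 0.0, 0.0, 0.0, 0.0, 0.0]]
`accumulate(grad_refs[0], [3.0, 2.0, 4.5])` → gradients = [3.0, 2.0, 4.5, 0.0, 0.0, 0.0]; grad_refs = [[3.0, 2.0, 4.5, 0.0, 0.0, 0.0], [3.0, 2.0, 4.5, 0.0, 0.0, 0.0], [3.0, 2.0, 4.5, 0.0, 0.0, 0.0]]
`accumulate(grad_refs[1], [2.5, 1.0, 2.0])` → gradients = [5.5, 3.0, 6.5, 0.0, 0.0, 0.0]; grad_refs = [[5.5, 3.0, 6.5, 0.0, 0.0, 0.0], [5.5, 3.0, 6.5, 0.0, 0.0, 0.0], [5.5, 3.0, 6.5, 0.0, 0.0, 0.0]]
`print(gradients)` → prints [5.5, 3.0, 6.5, 0.0, 0.0, 0.0]
`print(grad_refs[0] is grad_refs[1])` → prints True

Answer:
[5.5, 3.0, 6.5, 0.0, 0.0, 0.0]
True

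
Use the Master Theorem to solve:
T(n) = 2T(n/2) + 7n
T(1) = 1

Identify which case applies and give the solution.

a=2, b=2, f(n)=7n. log_2(2) = 1. Since c=1 = 1, Case 2 applies: T(n) = Θ(n^log_b(a) · log n) = O(n log n).

Answer: O(n log n) - Case 2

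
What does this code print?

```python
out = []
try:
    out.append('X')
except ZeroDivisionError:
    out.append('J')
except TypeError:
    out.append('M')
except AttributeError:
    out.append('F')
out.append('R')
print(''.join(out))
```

Execution trace: 'X' (try body, no exception) → 'R' (after the try/except). Output: XR

Answer: XR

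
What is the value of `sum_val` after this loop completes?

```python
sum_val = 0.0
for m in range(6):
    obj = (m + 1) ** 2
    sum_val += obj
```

Sum of squared losses 1² + 2² + ... + 6²
`sum_val` takes the values: 0.0 → 1.0 → 5.0 → 14.0 → 30.0 → 55.0 → 91.0

Answer: 91.0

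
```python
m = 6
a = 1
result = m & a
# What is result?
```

Trace:
`m = 6` → m = 6
`a = 1` → a = 1
`result = m & a` → result = 0
So result = 0

Answer: 0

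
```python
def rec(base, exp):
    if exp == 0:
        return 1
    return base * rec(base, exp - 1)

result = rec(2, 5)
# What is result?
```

rec(2, 5) = 2 * 2 * 2 * 2 * 2 = 32

Answer: 32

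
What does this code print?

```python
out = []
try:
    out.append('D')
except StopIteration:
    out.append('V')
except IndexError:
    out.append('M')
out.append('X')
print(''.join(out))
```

Execution trace: 'D' (try body, no exception) → 'X' (after the try/except). Output: DX

Answer: DX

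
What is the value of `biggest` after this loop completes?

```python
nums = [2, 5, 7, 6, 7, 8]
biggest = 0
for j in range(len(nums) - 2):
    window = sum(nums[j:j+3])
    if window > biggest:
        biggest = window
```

Max sum of 3-element window in [2, 5, 7, 6, 7, 8]
`biggest` takes the values: 0 → 14 → 18 → 20 → 21

Answer: 21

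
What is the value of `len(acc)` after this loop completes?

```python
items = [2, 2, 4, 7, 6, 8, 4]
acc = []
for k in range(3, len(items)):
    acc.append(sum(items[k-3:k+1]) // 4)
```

Number of 4-element averages
`acc` takes the values: [] → [3] → [3, 4] → [3, 4, 6] → [3, 4, 6, 6]
So `len(acc)` = 4

Answer: 4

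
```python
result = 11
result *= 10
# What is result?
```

Trace:
`result = 11` → result = 11
`result *= 10` → result = 110
So result = 110

Answer: 110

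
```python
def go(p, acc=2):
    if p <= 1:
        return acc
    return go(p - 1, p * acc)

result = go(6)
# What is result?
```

Accumulator trace (n, acc): (6, 2) -> (5, 12) -> (4, 60) -> (3, 240) -> (2, 720) -> (1, 1440) -> return 1440

Answer: 1440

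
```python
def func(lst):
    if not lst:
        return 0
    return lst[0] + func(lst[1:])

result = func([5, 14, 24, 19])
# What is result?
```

5 + 14 + 24 + 19 + 0 = 62

Answer: 62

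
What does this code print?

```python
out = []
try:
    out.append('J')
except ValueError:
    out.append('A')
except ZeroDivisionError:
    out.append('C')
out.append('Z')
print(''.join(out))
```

Execution trace: 'J' (try body, no exception) → 'Z' (after the try/except). Output: JZ

Answer: JZ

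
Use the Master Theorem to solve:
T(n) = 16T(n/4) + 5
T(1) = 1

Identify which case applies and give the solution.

a=16, b=4, f(n)=5. log_4(16) = 2. Since c=0 < 2, Case 1 applies: T(n) = Θ(n^log_b(a)) = O(n^2).

Answer: O(n^2) - Case 1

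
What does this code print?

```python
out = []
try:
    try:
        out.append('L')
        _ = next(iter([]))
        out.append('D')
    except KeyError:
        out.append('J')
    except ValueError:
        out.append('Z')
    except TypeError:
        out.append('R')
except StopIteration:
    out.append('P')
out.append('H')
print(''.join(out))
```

Execution trace: 'L' (inner try body) → 'P' (outer except StopIteration) → 'H' (after the try/except). Output: LPH

Answer: LPH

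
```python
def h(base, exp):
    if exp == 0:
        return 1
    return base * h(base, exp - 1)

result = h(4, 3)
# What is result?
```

h(4, 3) = 4 * 4 * 4 = 64

Answer: 64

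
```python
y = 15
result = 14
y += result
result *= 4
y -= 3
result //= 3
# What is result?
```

Trace:
`y = 15` → y = 15
`result = 14` → result = 14
`y += result` → y = 29
`result *= 4` → result = 56
`y -= 3` → y = 26
`result //= 3` → result = 18
So result = 18

Answer: 18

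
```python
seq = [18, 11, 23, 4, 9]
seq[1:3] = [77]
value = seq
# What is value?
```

Trace:
`seq = [18, 11, 23, 4, 9]` → seq = [18, 11, 23, 4, 9]
`seq[1:3] = [77]` → seq = [18, 77, 4, 9]
`value = seq` → value = [18, 77, 4, 9]
So value = [18, 77, 4, 9]

Answer: [18, 77, 4, 9]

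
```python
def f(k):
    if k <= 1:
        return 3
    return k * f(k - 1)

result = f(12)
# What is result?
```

f(12) = 12 * 11 * 10 * 9 * 8 * 7 * 6 * 5 * 4 * 3 * 2 * 3 = 1437004800

Answer: 1437004800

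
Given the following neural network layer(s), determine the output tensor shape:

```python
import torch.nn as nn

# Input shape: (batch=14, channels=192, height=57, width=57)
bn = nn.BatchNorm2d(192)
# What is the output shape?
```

Input: (14, 192, 57, 57) -> Output: (14, 192, 57, 57)

Answer: (14, 192, 57, 57)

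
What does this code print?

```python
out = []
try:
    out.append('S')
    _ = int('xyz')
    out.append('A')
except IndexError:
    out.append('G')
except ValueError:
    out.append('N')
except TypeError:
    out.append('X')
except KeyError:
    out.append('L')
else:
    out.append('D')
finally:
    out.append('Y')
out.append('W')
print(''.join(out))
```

Execution trace: 'S' (try body) → 'N' (except ValueError) → 'Y' (finally) → 'W' (after the try/except). Output: SNYW

Answer: SNYW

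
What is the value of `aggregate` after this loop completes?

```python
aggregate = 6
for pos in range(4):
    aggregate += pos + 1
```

Start at 6, add 1 to 4 = 16
`aggregate` takes the values: 6 → 7 → 9 → 12 → 16

Answer: 16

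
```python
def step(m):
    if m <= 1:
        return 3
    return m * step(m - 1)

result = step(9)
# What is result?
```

step(9) = 9 * 8 * 7 * 6 * 5 * 4 * 3 * 2 * 3 = 1088640

Answer: 1088640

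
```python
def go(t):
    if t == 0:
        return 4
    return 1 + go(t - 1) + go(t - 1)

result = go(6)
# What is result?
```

go(t) = 1 + 2·go(t-1), go(0)=4. Closed form: (4+1)·2^6 - 1 = 319.

Answer: 319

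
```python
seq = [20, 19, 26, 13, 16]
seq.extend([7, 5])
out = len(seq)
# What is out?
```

Trace:
`seq = [20, 19, 26, 13, 16]` → seq = [20, 19, 26, 13, 16]
`seq.extend([7, 5])` → seq = [20, 19, 26, 13, 16, 7, 5]
`out = len(seq)` → out = 7
So out = 7

Answer: 7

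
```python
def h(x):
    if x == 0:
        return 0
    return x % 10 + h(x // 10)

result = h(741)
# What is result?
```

Sum of digits of 741: 1 + 4 + 7 = 12

Answer: 12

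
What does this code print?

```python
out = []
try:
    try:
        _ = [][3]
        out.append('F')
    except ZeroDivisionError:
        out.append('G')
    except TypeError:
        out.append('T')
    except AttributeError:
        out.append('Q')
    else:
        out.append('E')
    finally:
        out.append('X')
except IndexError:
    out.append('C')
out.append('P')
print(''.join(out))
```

Execution trace: 'X' (finally) → 'C' (outer except IndexError) → 'P' (after the try/except). Output: XCP

Answer: XCP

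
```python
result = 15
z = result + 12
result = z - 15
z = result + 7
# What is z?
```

Trace:
`result = 15` → result = 15
`z = result + 12` → z = 27
`result = z - 15` → result = 12
`z = result + 7` → z = 19
So z = 19

Answer: 19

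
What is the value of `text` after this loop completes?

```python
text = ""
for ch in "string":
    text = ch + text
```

Reverse 'string'
`text` takes the values: "" → "s" → "ts" → "rts" → "irts" → "nirts" → "gnirts"

Answer: "gnirts"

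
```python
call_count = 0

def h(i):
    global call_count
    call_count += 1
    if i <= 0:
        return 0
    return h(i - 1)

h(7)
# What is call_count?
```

Linear recursion stepping by 1: 8 calls from i=7 down to ≤0.

Answer: 8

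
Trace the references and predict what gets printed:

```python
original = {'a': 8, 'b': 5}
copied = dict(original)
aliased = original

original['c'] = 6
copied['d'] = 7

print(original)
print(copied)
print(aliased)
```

Key concept: dict() creates copy, assignment creates alias.
Step by step:
`original = {'a': 8, 'b': 5}` → original = {'a': 8, 'b': 5}
`copied = dict(original)` → copied = {'a': 8, 'b': 5}
`aliased = original` → aliased = {'a': 8, 'b': 5} (same object as original)
`original['c'] = 6` → original = {'a': 8, 'b': 5, 'c': 6} (same object as aliased); aliased = {'a': 8, 'b': 5, 'c': 6} (same object as original)
`copied['d'] = 7` → copied = {'a': 8, 'b': 5, 'd': 7}
`print(original)` → prints {'a': 8, 'b': 5, 'c': 6}
`print(copied)` → prints {'a': 8, 'b': 5, 'd': 7}
`print(aliased)` → prints {'a': 8, 'b': 5, 'c': 6}

Answer:
{'a': 8, 'b': 5, 'c': 6}
{'a': 8, 'b': 5, 'd': 7}
{'a': 8, 'b': 5, 'c': 6}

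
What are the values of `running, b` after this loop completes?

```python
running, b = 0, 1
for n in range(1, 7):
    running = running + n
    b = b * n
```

Sum and factorial of 1 to 6
`running, b` takes the values: (0, 1) → (1, 1) → (3, 1) → (3, 2) → (6, 2) → (6, 6) → (10, 6) → (10, 24) → (15, 24) → (15, 120) → (21, 120) → (21, 720)

Answer: 21, 720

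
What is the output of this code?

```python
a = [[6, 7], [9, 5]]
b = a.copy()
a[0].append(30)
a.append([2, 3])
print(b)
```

Key concept: shallow copy with nested lists.
Step by step:
`a = [[6, 7], [9, 5]]` → a = [[6, 7], [9, 5]]
`b = a.copy()` → b = [[6, 7], [9, 5]]
`a[0].append(30)` → a = [[6, 7, 30], [9, 5]]; b = [[6, 7, 30], [9, 5]]
`a.append([2, 3])` → a = [[6, 7, 30], [9, 5], [2, 3]]
`print(b)` → prints [[6, 7, 30], [9, 5]]

Answer: [[6, 7, 30], [9, 5]]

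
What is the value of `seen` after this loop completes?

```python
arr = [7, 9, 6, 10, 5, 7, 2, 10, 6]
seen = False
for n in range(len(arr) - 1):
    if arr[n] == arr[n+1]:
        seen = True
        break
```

Check consecutive duplicates in [7, 9, 6, 10, 5, 7, 2, 10, 6]
`seen` takes the values: False

Answer: False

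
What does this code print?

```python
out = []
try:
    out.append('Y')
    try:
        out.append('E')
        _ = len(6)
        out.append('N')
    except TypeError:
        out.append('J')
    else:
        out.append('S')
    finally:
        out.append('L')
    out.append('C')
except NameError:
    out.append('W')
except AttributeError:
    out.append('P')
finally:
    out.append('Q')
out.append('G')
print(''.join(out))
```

Execution trace: 'Y' (try body) → 'E' (inner try body) → 'J' (inner except TypeError) → 'L' (inner finally) → 'C' (try body, no exception) → 'Q' (finally) → 'G' (after the try/except). Output: YEJLCQG

Answer: YEJLCQG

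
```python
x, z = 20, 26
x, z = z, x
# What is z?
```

Trace:
`x, z = 20, 26` → x = 20; z = 26
`x, z = z, x` → x = 26; z = 20
So z = 20

Answer: 20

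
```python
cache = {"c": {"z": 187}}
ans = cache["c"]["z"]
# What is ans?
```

Trace:
`cache = {"c": {"z": 187}}` → cache = {'c': {'z': 187}}
`ans = cache["c"]["z"]` → ans = 187
So ans = 187

Answer: 187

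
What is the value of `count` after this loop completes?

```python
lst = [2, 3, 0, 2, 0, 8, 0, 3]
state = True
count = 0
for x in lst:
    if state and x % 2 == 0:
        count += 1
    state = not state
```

Count even values at even positions
`count` takes the values: 0 → 1 → 2 → 3 → 4

Answer: 4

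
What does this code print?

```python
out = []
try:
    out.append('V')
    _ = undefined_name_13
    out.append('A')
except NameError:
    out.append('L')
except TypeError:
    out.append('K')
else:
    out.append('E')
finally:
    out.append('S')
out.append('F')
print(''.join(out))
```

Execution trace: 'V' (try body) → 'L' (except NameError) → 'S' (finally) → 'F' (after the try/except). Output: VLSF

Answer: VLSF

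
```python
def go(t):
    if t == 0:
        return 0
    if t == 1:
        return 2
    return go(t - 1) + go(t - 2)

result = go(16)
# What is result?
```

Build up from base cases: go(0)=0, go(1)=2, go(2)=2, go(3)=4, go(4)=6, go(5)=10, go(6)=16, ..., go(16)=1974

Answer: 1974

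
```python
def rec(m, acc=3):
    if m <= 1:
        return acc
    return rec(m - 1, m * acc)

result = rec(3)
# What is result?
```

Accumulator trace (n, acc): (3, 3) -> (2, 9) -> (1, 18) -> return 18

Answer: 18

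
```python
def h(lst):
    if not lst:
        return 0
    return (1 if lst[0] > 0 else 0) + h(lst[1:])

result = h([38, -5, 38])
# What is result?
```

Count of positive elements in [38, -5, 38] = 2

Answer: 2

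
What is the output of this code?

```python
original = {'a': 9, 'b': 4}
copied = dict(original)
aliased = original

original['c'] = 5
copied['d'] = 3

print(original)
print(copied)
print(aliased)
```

Key concept: dict() creates copy, assignment creates alias.
Step by step:
`original = {'a': 9, 'b': 4}` → original = {'a': 9, 'b': 4}
`copied = dict(original)` → copied = {'a': 9, 'b': 4}
`aliased = original` → aliased = {'a': 9, 'b': 4} (same object as original)
`original['c'] = 5` → original = {'a': 9, 'b': 4, 'c': 5} (same object as aliased); aliased = {'a': 9, 'b': 4, 'c': 5} (same object as original)
`copied['d'] = 3` → copied = {'a': 9, 'b': 4, 'd': 3}
`print(original)` → prints {'a': 9, 'b': 4, 'c': 5}
`print(copied)` → prints {'a': 9, 'b': 4, 'd': 3}
`print(aliased)` → prints {'a': 9, 'b': 4, 'c': 5}

Answer:
{'a': 9, 'b': 4, 'c': 5}
{'a': 9, 'b': 4, 'd': 3}
{'a': 9, 'b': 4, 'c': 5}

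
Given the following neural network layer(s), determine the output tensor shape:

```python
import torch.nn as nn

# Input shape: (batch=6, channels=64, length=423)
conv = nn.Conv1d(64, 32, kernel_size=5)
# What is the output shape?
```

Input: (6, 64, 423) -> Output: (6, 32, 419)

Answer: (6, 32, 419)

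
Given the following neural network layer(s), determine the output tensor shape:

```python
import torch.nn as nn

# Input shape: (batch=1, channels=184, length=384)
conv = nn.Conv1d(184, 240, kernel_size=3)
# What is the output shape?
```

Input: (1, 184, 384) -> Output: (1, 240, 382)

Answer: (1, 240, 382)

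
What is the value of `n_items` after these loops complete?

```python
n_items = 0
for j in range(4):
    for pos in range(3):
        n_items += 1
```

4 * 3 = 12
`n_items` takes the values: 0 → 1 → 2 → 3 → 4 → 5 → 6 → 7 → 8 → 9 → 10 → 11 → 12

Answer: 12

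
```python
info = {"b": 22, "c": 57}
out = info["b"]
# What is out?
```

Trace:
`info = {"b": 22, "c": 57}` → info = {'b': 22, 'c': 57}
`out = info["b"]` → out = 22
So out = 22

Answer: 22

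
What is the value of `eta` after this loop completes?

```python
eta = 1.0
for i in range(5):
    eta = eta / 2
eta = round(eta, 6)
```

Halving LR 5 times: 1 / 2^5
`eta` takes the values: 1.0 → 0.5 → 0.25 → 0.125 → 0.0625 → 0.03125

Answer: 0.03125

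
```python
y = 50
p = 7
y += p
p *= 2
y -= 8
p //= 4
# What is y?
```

Trace:
`y = 50` → y = 50
`p = 7` → p = 7
`y += p` → y = 57
`p *= 2` → p = 14
`y -= 8` → y = 49
`p //= 4` → p = 3
So y = 49

Answer: 49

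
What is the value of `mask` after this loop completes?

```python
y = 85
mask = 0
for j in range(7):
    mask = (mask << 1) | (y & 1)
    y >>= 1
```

Reverse lowest 7 bits of 85
`mask` takes the values: 0 → 1 → 2 → 5 → 10 → 21 → 42 → 85

Answer: 85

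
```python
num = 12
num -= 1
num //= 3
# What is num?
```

Trace:
`num = 12` → num = 12
`num -= 1` → num = 11
`num //= 3` → num = 3
So num = 3

Answer: 3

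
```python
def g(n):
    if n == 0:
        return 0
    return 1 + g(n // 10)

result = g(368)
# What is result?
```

Count of digits of 368: 3

Answer: 3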